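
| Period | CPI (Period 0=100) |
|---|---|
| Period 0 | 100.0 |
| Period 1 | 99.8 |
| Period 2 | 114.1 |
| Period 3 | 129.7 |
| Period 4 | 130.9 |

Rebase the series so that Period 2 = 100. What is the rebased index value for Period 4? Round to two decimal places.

114.72

Rebased(Period 4) = 130.9 / 114.1 × 100 = 114.7239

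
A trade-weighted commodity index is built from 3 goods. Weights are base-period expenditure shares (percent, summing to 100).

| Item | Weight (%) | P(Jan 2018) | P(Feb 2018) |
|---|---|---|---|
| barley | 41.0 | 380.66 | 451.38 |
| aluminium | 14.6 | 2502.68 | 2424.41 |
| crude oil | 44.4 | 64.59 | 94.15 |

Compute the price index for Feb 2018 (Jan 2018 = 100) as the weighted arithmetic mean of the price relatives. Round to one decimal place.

barley: 41.0 × (451.38/380.66) = 41.0 × 1.185783 = 48.6171
aluminium: 14.6 × (2424.41/2502.68) = 14.6 × 0.968726 = 14.1434
crude oil: 44.4 × (94.15/64.59) = 44.4 × 1.457656 = 64.7199
Index = Σ wᵢ·(p₁ᵢ/p₀ᵢ) = 48.6171 + 14.1434 + 64.7199 = 127.4804

127.5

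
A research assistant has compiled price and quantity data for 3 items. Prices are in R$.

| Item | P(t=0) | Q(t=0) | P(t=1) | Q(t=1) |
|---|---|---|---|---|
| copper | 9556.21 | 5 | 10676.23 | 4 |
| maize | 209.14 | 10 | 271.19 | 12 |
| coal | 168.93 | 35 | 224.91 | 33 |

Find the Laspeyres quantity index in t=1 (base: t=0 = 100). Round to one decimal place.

Laspeyres quantity index uses base-period prices as weights.
ΣP(t=0)·Q(t=1) = 9556.21×4 + 209.14×12 + 168.93×33 = 38224.84 + 2509.68 + 5574.69 = 46309.21
ΣP(t=0)·Q(t=0) = 9556.21×5 + 209.14×10 + 168.93×35 = 47781.05 + 2091.4 + 5912.55 = 55785
Index = 46309.21 / 55785 × 100 = 83.0137

83.0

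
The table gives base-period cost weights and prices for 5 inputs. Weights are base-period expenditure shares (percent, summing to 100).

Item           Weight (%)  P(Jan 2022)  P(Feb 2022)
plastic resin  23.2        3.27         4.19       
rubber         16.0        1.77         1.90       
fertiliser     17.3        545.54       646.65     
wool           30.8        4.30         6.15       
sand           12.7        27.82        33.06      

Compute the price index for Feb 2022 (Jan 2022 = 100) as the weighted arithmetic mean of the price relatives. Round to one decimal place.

126.6

plastic resin: 23.2 × (4.19/3.27) = 23.2 × 1.281346 = 29.7272
rubber: 16.0 × (1.90/1.77) = 16.0 × 1.073446 = 17.1751
fertiliser: 17.3 × (646.65/545.54) = 17.3 × 1.185339 = 20.5064
wool: 30.8 × (6.15/4.30) = 30.8 × 1.430233 = 44.0512
sand: 12.7 × (33.06/27.82) = 12.7 × 1.188354 = 15.0921
Index = Σ wᵢ·(p₁ᵢ/p₀ᵢ) = 29.7272 + 17.1751 + 20.5064 + 44.0512 + 15.0921 = 126.5520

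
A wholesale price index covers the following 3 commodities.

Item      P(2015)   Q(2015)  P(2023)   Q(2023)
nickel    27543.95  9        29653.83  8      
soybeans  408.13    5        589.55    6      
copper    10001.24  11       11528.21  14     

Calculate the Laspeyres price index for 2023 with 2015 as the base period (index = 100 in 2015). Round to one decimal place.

110.2

Laspeyres price index uses base-period quantities as weights.
ΣP(2023)·Q(2015) = 29653.83×9 + 589.55×5 + 11528.21×11 = 266884.47 + 2947.75 + 126810.31 = 396642.53
ΣP(2015)·Q(2015) = 27543.95×9 + 408.13×5 + 10001.24×11 = 247895.55 + 2040.65 + 110013.64 = 359949.84
Index = 396642.53 / 359949.84 × 100 = 110.1938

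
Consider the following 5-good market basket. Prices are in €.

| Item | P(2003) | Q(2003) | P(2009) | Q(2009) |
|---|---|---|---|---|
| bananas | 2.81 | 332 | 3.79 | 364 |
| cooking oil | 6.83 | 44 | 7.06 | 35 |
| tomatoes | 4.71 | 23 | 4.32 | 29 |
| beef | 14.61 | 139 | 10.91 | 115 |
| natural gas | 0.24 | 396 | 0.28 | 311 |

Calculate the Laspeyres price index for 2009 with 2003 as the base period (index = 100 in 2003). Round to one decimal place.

95.0

Laspeyres price index uses base-period quantities as weights.
ΣP(2009)·Q(2003) = 3.79×332 + 7.06×44 + 4.32×23 + 10.91×139 + 0.28×396 = 1258.28 + 310.64 + 99.36 + 1516.49 + 110.88 = 3295.65
ΣP(2003)·Q(2003) = 2.81×332 + 6.83×44 + 4.71×23 + 14.61×139 + 0.24×396 = 932.92 + 300.52 + 108.33 + 2030.79 + 95.04 = 3467.6
Index = 3295.65 / 3467.6 × 100 = 95.0412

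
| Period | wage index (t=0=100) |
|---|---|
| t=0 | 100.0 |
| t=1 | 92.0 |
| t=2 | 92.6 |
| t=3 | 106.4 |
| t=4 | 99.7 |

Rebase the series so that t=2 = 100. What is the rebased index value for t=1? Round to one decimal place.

Rebased(t=1) = 92.0 / 92.6 × 100 = 99.3521

99.4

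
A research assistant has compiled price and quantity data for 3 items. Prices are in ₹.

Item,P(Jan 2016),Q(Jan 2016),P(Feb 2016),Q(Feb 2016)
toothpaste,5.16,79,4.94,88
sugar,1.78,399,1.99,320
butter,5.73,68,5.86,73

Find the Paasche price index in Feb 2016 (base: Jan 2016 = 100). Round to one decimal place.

104.0

Paasche price index uses current-period quantities as weights.
ΣP(Feb 2016)·Q(Feb 2016) = 4.94×88 + 1.99×320 + 5.86×73 = 434.72 + 636.8 + 427.78 = 1499.3
ΣP(Jan 2016)·Q(Feb 2016) = 5.16×88 + 1.78×320 + 5.73×73 = 454.08 + 569.6 + 418.29 = 1441.97
Index = 1499.3 / 1441.97 × 100 = 103.9758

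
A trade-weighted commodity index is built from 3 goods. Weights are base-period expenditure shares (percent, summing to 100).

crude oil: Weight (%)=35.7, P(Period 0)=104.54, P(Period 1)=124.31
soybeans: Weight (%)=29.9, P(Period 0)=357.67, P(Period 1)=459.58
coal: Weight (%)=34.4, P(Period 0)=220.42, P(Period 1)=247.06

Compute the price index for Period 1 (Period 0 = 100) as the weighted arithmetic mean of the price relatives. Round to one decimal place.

crude oil: 35.7 × (124.31/104.54) = 35.7 × 1.189114 = 42.4514
soybeans: 29.9 × (459.58/357.67) = 29.9 × 1.284927 = 38.4193
coal: 34.4 × (247.06/220.42) = 34.4 × 1.120860 = 38.5576
Index = Σ wᵢ·(p₁ᵢ/p₀ᵢ) = 42.4514 + 38.4193 + 38.5576 = 119.4283

119.4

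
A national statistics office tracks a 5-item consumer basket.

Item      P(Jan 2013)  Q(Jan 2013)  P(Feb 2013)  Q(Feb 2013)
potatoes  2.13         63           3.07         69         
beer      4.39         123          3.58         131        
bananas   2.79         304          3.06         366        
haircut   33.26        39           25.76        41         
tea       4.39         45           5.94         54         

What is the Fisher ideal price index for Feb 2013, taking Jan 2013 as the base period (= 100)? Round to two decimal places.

94.51

Laspeyres component (base-period weights):
ΣP(Feb 2013)Q(Jan 2013) = 3.07×63 + 3.58×123 + 3.06×304 + 25.76×39 + 5.94×45 = 193.41 + 440.34 + 930.24 + 1004.64 + 267.3 = 2835.93
ΣP(Jan 2013)Q(Jan 2013) = 2.13×63 + 4.39×123 + 2.79×304 + 33.26×39 + 4.39×45 = 134.19 + 539.97 + 848.16 + 1297.14 + 197.55 = 3017.01
L = 2835.93 / 3017.01 × 100 = 93.9980
Paasche component (current-period weights):
ΣP(Feb 2013)Q(Feb 2013) = 3.07×69 + 3.58×131 + 3.06×366 + 25.76×41 + 5.94×54 = 211.83 + 468.98 + 1119.96 + 1056.16 + 320.76 = 3177.69
ΣP(Jan 2013)Q(Feb 2013) = 2.13×69 + 4.39×131 + 2.79×366 + 33.26×41 + 4.39×54 = 146.97 + 575.09 + 1021.14 + 1363.66 + 237.06 = 3343.92
P = 3177.69 / 3343.92 × 100 = 95.0289
Fisher = √(L × P) = √(93.9980 × 95.0289) = 94.5121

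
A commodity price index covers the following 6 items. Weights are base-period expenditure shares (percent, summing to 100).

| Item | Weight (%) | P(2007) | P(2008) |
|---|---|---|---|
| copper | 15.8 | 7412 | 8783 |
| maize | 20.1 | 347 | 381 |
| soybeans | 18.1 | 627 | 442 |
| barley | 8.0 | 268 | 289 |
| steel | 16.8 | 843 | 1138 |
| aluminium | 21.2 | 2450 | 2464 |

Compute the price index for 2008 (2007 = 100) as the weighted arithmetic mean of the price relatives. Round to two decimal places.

106.18

copper: 15.8 × (8783/7412) = 15.8 × 1.184970 = 18.7225
maize: 20.1 × (381/347) = 20.1 × 1.097983 = 22.0695
soybeans: 18.1 × (442/627) = 18.1 × 0.704944 = 12.7595
barley: 8.0 × (289/268) = 8.0 × 1.078358 = 8.6269
steel: 16.8 × (1138/843) = 16.8 × 1.349941 = 22.6790
aluminium: 21.2 × (2464/2450) = 21.2 × 1.005714 = 21.3211
Index = Σ wᵢ·(p₁ᵢ/p₀ᵢ) = 18.7225 + 22.0695 + 12.7595 + 8.6269 + 22.6790 + 21.3211 = 106.1785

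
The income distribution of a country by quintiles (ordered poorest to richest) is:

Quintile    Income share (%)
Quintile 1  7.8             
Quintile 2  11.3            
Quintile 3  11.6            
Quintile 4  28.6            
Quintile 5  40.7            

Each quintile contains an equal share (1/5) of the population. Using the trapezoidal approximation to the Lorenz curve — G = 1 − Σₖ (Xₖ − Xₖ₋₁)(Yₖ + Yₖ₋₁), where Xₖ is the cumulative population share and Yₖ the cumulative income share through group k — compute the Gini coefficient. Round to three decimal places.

0.332

Cumulative income shares Yₖ: 0.0780, 0.1910, 0.3070, 0.5930, 1.0000
Σ (Xₖ−Xₖ₋₁)(Yₖ+Yₖ₋₁) = (1/5)(0.0780+0.0000) + (1/5)(0.1910+0.0780) + (1/5)(0.3070+0.1910) + (1/5)(0.5930+0.3070) + (1/5)(1.0000+0.5930)
  = 0.0156 + 0.0538 + 0.0996 + 0.1800 + 0.3186 = 0.6676
G = 1 − 0.6676 = 0.3324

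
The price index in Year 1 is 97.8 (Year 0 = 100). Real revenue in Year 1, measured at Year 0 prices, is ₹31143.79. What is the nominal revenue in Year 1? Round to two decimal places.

Nominal = Real × (Index/100) = 31143.79 × (97.8/100)
        = 31143.79 × 0.978 = 30458.6266

30458.63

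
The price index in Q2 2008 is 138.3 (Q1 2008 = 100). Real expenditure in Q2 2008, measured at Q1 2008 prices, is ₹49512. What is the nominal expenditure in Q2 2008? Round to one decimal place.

Nominal = Real × (Index/100) = 49512 × (138.3/100)
        = 49512 × 1.383 = 68475.0960

68475.1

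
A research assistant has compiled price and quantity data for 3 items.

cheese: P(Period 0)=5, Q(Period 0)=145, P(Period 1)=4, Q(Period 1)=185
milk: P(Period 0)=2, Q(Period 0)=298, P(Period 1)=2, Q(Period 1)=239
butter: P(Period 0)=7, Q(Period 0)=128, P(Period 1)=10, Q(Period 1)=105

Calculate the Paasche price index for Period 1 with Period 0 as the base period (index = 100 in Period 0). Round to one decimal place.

Paasche price index uses current-period quantities as weights.
ΣP(Period 1)·Q(Period 1) = 4×185 + 2×239 + 10×105 = 740 + 478 + 1050 = 2268
ΣP(Period 0)·Q(Period 1) = 5×185 + 2×239 + 7×105 = 925 + 478 + 735 = 2138
Index = 2268 / 2138 × 100 = 106.0804

106.1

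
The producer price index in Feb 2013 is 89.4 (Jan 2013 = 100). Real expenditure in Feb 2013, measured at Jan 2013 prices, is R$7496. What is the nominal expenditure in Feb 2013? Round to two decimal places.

6701.42

Nominal = Real × (Index/100) = 7496 × (89.4/100)
        = 7496 × 0.894 = 6701.4240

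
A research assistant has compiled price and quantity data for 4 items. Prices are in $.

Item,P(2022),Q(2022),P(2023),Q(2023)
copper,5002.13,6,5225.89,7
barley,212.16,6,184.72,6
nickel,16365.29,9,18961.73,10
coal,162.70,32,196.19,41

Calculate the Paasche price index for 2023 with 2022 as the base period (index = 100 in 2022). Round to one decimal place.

113.9

Paasche price index uses current-period quantities as weights.
ΣP(2023)·Q(2023) = 5225.89×7 + 184.72×6 + 18961.73×10 + 196.19×41 = 36581.23 + 1108.32 + 189617.3 + 8043.79 = 235350.64
ΣP(2022)·Q(2023) = 5002.13×7 + 212.16×6 + 16365.29×10 + 162.70×41 = 35014.91 + 1272.96 + 163652.9 + 6670.7 = 206611.47
Index = 235350.64 / 206611.47 × 100 = 113.9098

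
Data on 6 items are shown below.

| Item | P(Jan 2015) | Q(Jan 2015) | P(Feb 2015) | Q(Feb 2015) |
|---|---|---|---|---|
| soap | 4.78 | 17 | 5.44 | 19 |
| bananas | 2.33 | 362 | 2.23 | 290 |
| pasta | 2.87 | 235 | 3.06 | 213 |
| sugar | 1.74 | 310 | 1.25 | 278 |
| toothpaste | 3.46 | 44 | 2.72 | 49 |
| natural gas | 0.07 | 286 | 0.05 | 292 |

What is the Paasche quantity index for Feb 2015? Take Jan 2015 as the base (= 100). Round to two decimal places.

88.64

Paasche quantity index uses current-period prices as weights.
ΣP(Feb 2015)·Q(Feb 2015) = 5.44×19 + 2.23×290 + 3.06×213 + 1.25×278 + 2.72×49 + 0.05×292 = 103.36 + 646.7 + 651.78 + 347.5 + 133.28 + 14.6 = 1897.22
ΣP(Feb 2015)·Q(Jan 2015) = 5.44×17 + 2.23×362 + 3.06×235 + 1.25×310 + 2.72×44 + 0.05×286 = 92.48 + 807.26 + 719.1 + 387.5 + 119.68 + 14.3 = 2140.32
Index = 1897.22 / 2140.32 × 100 = 88.6419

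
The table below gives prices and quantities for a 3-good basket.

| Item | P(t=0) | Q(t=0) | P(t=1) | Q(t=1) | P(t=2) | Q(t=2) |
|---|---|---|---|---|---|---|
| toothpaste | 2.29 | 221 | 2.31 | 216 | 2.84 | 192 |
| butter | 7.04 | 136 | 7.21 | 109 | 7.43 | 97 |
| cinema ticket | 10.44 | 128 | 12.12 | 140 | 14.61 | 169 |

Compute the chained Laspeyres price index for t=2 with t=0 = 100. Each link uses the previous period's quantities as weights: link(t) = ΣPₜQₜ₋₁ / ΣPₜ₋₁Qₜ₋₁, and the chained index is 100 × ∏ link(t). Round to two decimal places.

126.41

Link t=0→t=1:
ΣP(t=1)Q(t=0) = 2.31×221 + 7.21×136 + 12.12×128 = 510.51 + 980.56 + 1551.36 = 3042.43
ΣP(t=0)Q(t=0) = 2.29×221 + 7.04×136 + 10.44×128 = 506.09 + 957.44 + 1336.32 = 2799.85
link = 3042.43/2799.85 = 1.086640
Link t=1→t=2:
ΣP(t=2)Q(t=1) = 2.84×216 + 7.43×109 + 14.61×140 = 613.44 + 809.87 + 2045.4 = 3468.71
ΣP(t=1)Q(t=1) = 2.31×216 + 7.21×109 + 12.12×140 = 498.96 + 785.89 + 1696.8 = 2981.65
link = 3468.71/2981.65 = 1.163353
Chained index = 100 × 1.086640 × 1.163353 = 126.4146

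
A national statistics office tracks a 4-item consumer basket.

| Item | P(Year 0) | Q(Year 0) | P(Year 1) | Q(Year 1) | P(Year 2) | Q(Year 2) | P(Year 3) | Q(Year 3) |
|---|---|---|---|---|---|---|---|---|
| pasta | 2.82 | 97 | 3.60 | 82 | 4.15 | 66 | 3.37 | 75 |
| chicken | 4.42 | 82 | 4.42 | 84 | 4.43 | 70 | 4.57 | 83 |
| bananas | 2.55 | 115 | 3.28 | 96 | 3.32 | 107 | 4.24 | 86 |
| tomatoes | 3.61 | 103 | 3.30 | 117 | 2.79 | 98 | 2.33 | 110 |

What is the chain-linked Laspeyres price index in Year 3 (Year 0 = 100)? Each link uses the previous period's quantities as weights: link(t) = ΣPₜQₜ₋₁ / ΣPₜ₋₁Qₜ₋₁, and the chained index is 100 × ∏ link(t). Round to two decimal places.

110.07

Link Year 0→Year 1:
ΣP(Year 1)Q(Year 0) = 3.60×97 + 4.42×82 + 3.28×115 + 3.30×103 = 349.2 + 362.44 + 377.2 + 339.9 = 1428.74
ΣP(Year 0)Q(Year 0) = 2.82×97 + 4.42×82 + 2.55×115 + 3.61×103 = 273.54 + 362.44 + 293.25 + 371.83 = 1301.06
link = 1428.74/1301.06 = 1.098135
Link Year 1→Year 2:
ΣP(Year 2)Q(Year 1) = 4.15×82 + 4.43×84 + 3.32×96 + 2.79×117 = 340.3 + 372.12 + 318.72 + 326.43 = 1357.57
ΣP(Year 1)Q(Year 1) = 3.60×82 + 4.42×84 + 3.28×96 + 3.30×117 = 295.2 + 371.28 + 314.88 + 386.1 = 1367.46
link = 1357.57/1367.46 = 0.992768
Link Year 2→Year 3:
ΣP(Year 3)Q(Year 2) = 3.37×66 + 4.57×70 + 4.24×107 + 2.33×98 = 222.42 + 319.9 + 453.68 + 228.34 = 1224.34
ΣP(Year 2)Q(Year 2) = 4.15×66 + 4.43×70 + 3.32×107 + 2.79×98 = 273.9 + 310.1 + 355.24 + 273.42 = 1212.66
link = 1224.34/1212.66 = 1.009632
Chained index = 100 × 1.098135 × 0.992768 × 1.009632 = 110.0694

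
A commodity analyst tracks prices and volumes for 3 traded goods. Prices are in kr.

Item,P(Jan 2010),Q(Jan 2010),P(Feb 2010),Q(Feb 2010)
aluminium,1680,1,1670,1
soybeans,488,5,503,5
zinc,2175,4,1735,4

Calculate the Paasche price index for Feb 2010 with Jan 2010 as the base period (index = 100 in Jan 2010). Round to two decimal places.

86.78

Paasche price index uses current-period quantities as weights.
ΣP(Feb 2010)·Q(Feb 2010) = 1670×1 + 503×5 + 1735×4 = 1670 + 2515 + 6940 = 11125
ΣP(Jan 2010)·Q(Feb 2010) = 1680×1 + 488×5 + 2175×4 = 1680 + 2440 + 8700 = 12820
Index = 11125 / 12820 × 100 = 86.7785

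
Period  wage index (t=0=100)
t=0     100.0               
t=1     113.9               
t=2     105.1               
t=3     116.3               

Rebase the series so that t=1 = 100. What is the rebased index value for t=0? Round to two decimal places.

Rebased(t=0) = 100.0 / 113.9 × 100 = 87.7963

87.80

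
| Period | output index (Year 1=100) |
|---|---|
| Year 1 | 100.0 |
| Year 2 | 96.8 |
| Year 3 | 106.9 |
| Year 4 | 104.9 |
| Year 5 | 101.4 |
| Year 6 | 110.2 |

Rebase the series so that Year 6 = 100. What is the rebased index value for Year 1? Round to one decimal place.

Rebased(Year 1) = 100.0 / 110.2 × 100 = 90.7441

90.7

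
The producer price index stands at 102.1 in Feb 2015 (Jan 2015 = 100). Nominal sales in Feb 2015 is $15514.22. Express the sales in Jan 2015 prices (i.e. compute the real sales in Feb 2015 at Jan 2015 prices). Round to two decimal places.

15195.12

Real = Nominal ÷ (Index/100) = 15514.22 ÷ (102.1/100)
     = 15514.22 ÷ 1.021 = 15195.1224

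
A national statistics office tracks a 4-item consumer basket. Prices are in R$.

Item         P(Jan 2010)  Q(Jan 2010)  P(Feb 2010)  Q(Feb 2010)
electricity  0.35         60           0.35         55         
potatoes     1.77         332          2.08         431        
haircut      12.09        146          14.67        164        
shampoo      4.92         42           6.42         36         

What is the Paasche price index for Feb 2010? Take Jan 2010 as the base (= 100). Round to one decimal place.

120.8

Paasche price index uses current-period quantities as weights.
ΣP(Feb 2010)·Q(Feb 2010) = 0.35×55 + 2.08×431 + 14.67×164 + 6.42×36 = 19.25 + 896.48 + 2405.88 + 231.12 = 3552.73
ΣP(Jan 2010)·Q(Feb 2010) = 0.35×55 + 1.77×431 + 12.09×164 + 4.92×36 = 19.25 + 762.87 + 1982.76 + 177.12 = 2942
Index = 3552.73 / 2942 × 100 = 120.7590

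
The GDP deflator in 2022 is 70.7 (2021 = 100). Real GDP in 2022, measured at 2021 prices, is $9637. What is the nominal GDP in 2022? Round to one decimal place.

6813.4

Nominal = Real × (Index/100) = 9637 × (70.7/100)
        = 9637 × 0.707 = 6813.3590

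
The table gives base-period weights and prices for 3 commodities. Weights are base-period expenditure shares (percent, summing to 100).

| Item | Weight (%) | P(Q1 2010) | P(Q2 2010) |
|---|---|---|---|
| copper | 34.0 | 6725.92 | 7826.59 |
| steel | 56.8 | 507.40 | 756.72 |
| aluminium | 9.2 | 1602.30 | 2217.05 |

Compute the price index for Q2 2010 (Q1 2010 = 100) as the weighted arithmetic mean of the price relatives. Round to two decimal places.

137.00

copper: 34.0 × (7826.59/6725.92) = 34.0 × 1.163646 = 39.5640
steel: 56.8 × (756.72/507.40) = 56.8 × 1.491368 = 84.7097
aluminium: 9.2 × (2217.05/1602.30) = 9.2 × 1.383667 = 12.7297
Index = Σ wᵢ·(p₁ᵢ/p₀ᵢ) = 39.5640 + 84.7097 + 12.7297 = 137.0034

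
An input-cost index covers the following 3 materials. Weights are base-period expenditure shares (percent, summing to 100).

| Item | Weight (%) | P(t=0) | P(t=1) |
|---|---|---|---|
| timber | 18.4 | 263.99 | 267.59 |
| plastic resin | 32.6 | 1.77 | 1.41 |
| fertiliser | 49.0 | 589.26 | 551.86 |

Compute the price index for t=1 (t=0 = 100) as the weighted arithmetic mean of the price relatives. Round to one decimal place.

timber: 18.4 × (267.59/263.99) = 18.4 × 1.013637 = 18.6509
plastic resin: 32.6 × (1.41/1.77) = 32.6 × 0.796610 = 25.9695
fertiliser: 49.0 × (551.86/589.26) = 49.0 × 0.936531 = 45.8900
Index = Σ wᵢ·(p₁ᵢ/p₀ᵢ) = 18.6509 + 25.9695 + 45.8900 = 90.5104

90.5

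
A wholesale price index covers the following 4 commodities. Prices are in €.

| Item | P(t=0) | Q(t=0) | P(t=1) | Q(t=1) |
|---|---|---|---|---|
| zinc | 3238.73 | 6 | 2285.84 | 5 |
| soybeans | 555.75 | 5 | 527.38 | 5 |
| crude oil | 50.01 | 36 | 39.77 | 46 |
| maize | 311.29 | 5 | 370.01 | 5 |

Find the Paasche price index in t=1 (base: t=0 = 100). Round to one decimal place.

77.7

Paasche price index uses current-period quantities as weights.
ΣP(t=1)·Q(t=1) = 2285.84×5 + 527.38×5 + 39.77×46 + 370.01×5 = 11429.2 + 2636.9 + 1829.42 + 1850.05 = 17745.57
ΣP(t=0)·Q(t=1) = 3238.73×5 + 555.75×5 + 50.01×46 + 311.29×5 = 16193.65 + 2778.75 + 2300.46 + 1556.45 = 22829.31
Index = 17745.57 / 22829.31 × 100 = 77.7315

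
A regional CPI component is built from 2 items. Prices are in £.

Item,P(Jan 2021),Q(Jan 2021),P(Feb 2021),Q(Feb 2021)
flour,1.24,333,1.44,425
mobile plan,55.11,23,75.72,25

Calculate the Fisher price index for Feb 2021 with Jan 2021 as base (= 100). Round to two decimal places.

131.84

Laspeyres component (base-period weights):
ΣP(Feb 2021)Q(Jan 2021) = 1.44×333 + 75.72×23 = 479.52 + 1741.56 = 2221.08
ΣP(Jan 2021)Q(Jan 2021) = 1.24×333 + 55.11×23 = 412.92 + 1267.53 = 1680.45
L = 2221.08 / 1680.45 × 100 = 132.1717
Paasche component (current-period weights):
ΣP(Feb 2021)Q(Feb 2021) = 1.44×425 + 75.72×25 = 612 + 1893 = 2505
ΣP(Jan 2021)Q(Feb 2021) = 1.24×425 + 55.11×25 = 527 + 1377.75 = 1904.75
P = 2505 / 1904.75 × 100 = 131.5133
Fisher = √(L × P) = √(132.1717 × 131.5133) = 131.8421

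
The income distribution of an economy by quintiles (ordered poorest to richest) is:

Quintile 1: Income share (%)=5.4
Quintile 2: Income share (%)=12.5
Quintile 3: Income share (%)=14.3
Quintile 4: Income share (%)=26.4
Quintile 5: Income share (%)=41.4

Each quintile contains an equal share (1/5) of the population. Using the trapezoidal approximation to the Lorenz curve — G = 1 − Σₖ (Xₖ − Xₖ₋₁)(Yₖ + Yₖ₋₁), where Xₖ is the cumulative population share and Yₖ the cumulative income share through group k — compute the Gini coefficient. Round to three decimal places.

0.344

Cumulative income shares Yₖ: 0.0540, 0.1790, 0.3220, 0.5860, 1.0000
Σ (Xₖ−Xₖ₋₁)(Yₖ+Yₖ₋₁) = (1/5)(0.0540+0.0000) + (1/5)(0.1790+0.0540) + (1/5)(0.3220+0.1790) + (1/5)(0.5860+0.3220) + (1/5)(1.0000+0.5860)
  = 0.0108 + 0.0466 + 0.1002 + 0.1816 + 0.3172 = 0.6564
G = 1 − 0.6564 = 0.3436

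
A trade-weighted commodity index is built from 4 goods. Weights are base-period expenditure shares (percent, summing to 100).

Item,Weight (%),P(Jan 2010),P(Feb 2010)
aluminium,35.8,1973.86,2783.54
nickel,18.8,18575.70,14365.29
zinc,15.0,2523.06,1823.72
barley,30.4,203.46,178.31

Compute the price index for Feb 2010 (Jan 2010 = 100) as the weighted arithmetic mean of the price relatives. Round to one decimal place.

aluminium: 35.8 × (2783.54/1973.86) = 35.8 × 1.410201 = 50.4852
nickel: 18.8 × (14365.29/18575.70) = 18.8 × 0.773338 = 14.5387
zinc: 15.0 × (1823.72/2523.06) = 15.0 × 0.722821 = 10.8423
barley: 30.4 × (178.31/203.46) = 30.4 × 0.876388 = 26.6422
Index = Σ wᵢ·(p₁ᵢ/p₀ᵢ) = 50.4852 + 14.5387 + 10.8423 + 26.6422 = 102.5085

102.5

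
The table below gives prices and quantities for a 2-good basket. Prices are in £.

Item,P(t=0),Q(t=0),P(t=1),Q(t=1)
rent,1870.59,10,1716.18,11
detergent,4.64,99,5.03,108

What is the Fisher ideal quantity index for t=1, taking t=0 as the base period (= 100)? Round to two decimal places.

Laspeyres component (base-period weights):
ΣP(t=0)Q(t=1) = 1870.59×11 + 4.64×108 = 20576.49 + 501.12 = 21077.61
ΣP(t=0)Q(t=0) = 1870.59×10 + 4.64×99 = 18705.9 + 459.36 = 19165.26
L = 21077.61 / 19165.26 × 100 = 109.9782
Paasche component (current-period weights):
ΣP(t=1)Q(t=1) = 1716.18×11 + 5.03×108 = 18877.98 + 543.24 = 19421.22
ΣP(t=1)Q(t=0) = 1716.18×10 + 5.03×99 = 17161.8 + 497.97 = 17659.77
P = 19421.22 / 17659.77 × 100 = 109.9744
Fisher = √(L × P) = √(109.9782 × 109.9744) = 109.9763

109.98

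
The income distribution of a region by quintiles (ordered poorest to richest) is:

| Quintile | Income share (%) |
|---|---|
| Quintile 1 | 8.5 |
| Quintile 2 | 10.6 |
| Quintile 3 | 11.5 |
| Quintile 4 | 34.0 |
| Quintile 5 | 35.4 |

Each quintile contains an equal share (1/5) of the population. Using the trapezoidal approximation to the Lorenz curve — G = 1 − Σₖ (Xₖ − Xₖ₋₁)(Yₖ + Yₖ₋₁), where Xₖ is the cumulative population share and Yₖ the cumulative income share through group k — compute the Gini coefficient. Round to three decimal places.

Cumulative income shares Yₖ: 0.0850, 0.1910, 0.3060, 0.6460, 1.0000
Σ (Xₖ−Xₖ₋₁)(Yₖ+Yₖ₋₁) = (1/5)(0.0850+0.0000) + (1/5)(0.1910+0.0850) + (1/5)(0.3060+0.1910) + (1/5)(0.6460+0.3060) + (1/5)(1.0000+0.6460)
  = 0.0170 + 0.0552 + 0.0994 + 0.1904 + 0.3292 = 0.6912
G = 1 − 0.6912 = 0.3088

0.309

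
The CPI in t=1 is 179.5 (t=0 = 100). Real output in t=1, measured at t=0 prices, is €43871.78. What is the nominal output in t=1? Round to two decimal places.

78749.85

Nominal = Real × (Index/100) = 43871.78 × (179.5/100)
        = 43871.78 × 1.795 = 78749.8451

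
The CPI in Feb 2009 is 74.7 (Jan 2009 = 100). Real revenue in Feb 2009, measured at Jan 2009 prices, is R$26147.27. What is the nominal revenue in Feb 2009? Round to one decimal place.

19532.0

Nominal = Real × (Index/100) = 26147.27 × (74.7/100)
        = 26147.27 × 0.747 = 19532.0107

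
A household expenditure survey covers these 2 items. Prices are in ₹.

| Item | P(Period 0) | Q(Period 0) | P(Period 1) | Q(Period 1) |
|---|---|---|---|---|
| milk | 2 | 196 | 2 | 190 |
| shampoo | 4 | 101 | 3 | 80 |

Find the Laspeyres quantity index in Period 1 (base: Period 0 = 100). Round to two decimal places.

Laspeyres quantity index uses base-period prices as weights.
ΣP(Period 0)·Q(Period 1) = 2×190 + 4×80 = 380 + 320 = 700
ΣP(Period 0)·Q(Period 0) = 2×196 + 4×101 = 392 + 404 = 796
Index = 700 / 796 × 100 = 87.9397

87.94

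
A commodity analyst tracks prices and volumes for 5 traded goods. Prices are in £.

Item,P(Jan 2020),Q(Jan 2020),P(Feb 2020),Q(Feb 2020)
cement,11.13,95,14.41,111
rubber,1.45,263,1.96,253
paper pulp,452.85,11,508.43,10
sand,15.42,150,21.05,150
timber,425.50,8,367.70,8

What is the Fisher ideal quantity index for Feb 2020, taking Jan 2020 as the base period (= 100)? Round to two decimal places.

97.71

Laspeyres component (base-period weights):
ΣP(Jan 2020)Q(Feb 2020) = 11.13×111 + 1.45×253 + 452.85×10 + 15.42×150 + 425.50×8 = 1235.43 + 366.85 + 4528.5 + 2313 + 3404 = 11847.78
ΣP(Jan 2020)Q(Jan 2020) = 11.13×95 + 1.45×263 + 452.85×11 + 15.42×150 + 425.50×8 = 1057.35 + 381.35 + 4981.35 + 2313 + 3404 = 12137.05
L = 11847.78 / 12137.05 × 100 = 97.6166
Paasche component (current-period weights):
ΣP(Feb 2020)Q(Feb 2020) = 14.41×111 + 1.96×253 + 508.43×10 + 21.05×150 + 367.70×8 = 1599.51 + 495.88 + 5084.3 + 3157.5 + 2941.6 = 13278.79
ΣP(Feb 2020)Q(Jan 2020) = 14.41×95 + 1.96×263 + 508.43×11 + 21.05×150 + 367.70×8 = 1368.95 + 515.48 + 5592.73 + 3157.5 + 2941.6 = 13576.26
P = 13278.79 / 13576.26 × 100 = 97.8089
Fisher = √(L × P) = √(97.6166 × 97.8089) = 97.7127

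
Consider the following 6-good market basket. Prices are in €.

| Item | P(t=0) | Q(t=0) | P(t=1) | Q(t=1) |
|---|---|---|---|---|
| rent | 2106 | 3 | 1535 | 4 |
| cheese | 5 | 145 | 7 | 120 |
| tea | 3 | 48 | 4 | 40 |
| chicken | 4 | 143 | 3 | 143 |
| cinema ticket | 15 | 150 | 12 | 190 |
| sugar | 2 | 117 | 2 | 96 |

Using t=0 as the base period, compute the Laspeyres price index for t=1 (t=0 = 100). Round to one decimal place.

Laspeyres price index uses base-period quantities as weights.
ΣP(t=1)·Q(t=0) = 1535×3 + 7×145 + 4×48 + 3×143 + 12×150 + 2×117 = 4605 + 1015 + 192 + 429 + 1800 + 234 = 8275
ΣP(t=0)·Q(t=0) = 2106×3 + 5×145 + 3×48 + 4×143 + 15×150 + 2×117 = 6318 + 725 + 144 + 572 + 2250 + 234 = 10243
Index = 8275 / 10243 × 100 = 80.7869

80.8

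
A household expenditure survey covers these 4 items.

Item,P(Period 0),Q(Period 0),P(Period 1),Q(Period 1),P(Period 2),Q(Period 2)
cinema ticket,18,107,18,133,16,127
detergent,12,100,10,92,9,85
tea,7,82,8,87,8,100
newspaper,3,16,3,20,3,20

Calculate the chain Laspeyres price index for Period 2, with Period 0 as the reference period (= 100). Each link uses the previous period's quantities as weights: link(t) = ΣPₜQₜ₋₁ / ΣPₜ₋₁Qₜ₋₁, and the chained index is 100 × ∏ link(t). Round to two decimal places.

88.33

Link Period 0→Period 1:
ΣP(Period 1)Q(Period 0) = 18×107 + 10×100 + 8×82 + 3×16 = 1926 + 1000 + 656 + 48 = 3630
ΣP(Period 0)Q(Period 0) = 18×107 + 12×100 + 7×82 + 3×16 = 1926 + 1200 + 574 + 48 = 3748
link = 3630/3748 = 0.968517
Link Period 1→Period 2:
ΣP(Period 2)Q(Period 1) = 16×133 + 9×92 + 8×87 + 3×20 = 2128 + 828 + 696 + 60 = 3712
ΣP(Period 1)Q(Period 1) = 18×133 + 10×92 + 8×87 + 3×20 = 2394 + 920 + 696 + 60 = 4070
link = 3712/4070 = 0.912039
Chained index = 100 × 0.968517 × 0.912039 = 88.3325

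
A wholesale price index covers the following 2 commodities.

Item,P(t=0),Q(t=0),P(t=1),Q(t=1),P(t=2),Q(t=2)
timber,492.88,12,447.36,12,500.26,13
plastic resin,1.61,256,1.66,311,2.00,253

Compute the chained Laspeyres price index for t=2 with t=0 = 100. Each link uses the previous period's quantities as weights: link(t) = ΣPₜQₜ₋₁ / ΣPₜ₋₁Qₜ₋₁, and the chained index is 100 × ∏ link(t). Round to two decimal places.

103.09

Link t=0→t=1:
ΣP(t=1)Q(t=0) = 447.36×12 + 1.66×256 = 5368.32 + 424.96 = 5793.28
ΣP(t=0)Q(t=0) = 492.88×12 + 1.61×256 = 5914.56 + 412.16 = 6326.72
link = 5793.28/6326.72 = 0.915685
Link t=1→t=2:
ΣP(t=2)Q(t=1) = 500.26×12 + 2.00×311 = 6003.12 + 622 = 6625.12
ΣP(t=1)Q(t=1) = 447.36×12 + 1.66×311 = 5368.32 + 516.26 = 5884.58
link = 6625.12/5884.58 = 1.125844
Chained index = 100 × 0.915685 × 1.125844 = 103.0918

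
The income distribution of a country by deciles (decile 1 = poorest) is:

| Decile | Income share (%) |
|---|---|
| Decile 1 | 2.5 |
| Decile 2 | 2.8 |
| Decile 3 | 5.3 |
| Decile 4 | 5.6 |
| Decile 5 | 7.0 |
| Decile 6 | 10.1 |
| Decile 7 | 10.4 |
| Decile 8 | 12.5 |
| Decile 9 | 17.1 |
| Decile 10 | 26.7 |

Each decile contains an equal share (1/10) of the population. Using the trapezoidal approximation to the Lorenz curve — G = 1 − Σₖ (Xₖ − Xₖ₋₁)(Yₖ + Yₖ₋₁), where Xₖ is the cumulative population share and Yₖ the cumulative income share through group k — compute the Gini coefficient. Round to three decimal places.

0.371

Cumulative income shares Yₖ: 0.0250, 0.0530, 0.1060, 0.1620, 0.2320, 0.3330, 0.4370, 0.5620, 0.7330, 1.0000
Σ (Xₖ−Xₖ₋₁)(Yₖ+Yₖ₋₁) = (1/10)(0.0250+0.0000) + (1/10)(0.0530+0.0250) + (1/10)(0.1060+0.0530) + (1/10)(0.1620+0.1060) + (1/10)(0.2320+0.1620) + (1/10)(0.3330+0.2320) + (1/10)(0.4370+0.3330) + (1/10)(0.5620+0.4370) + (1/10)(0.7330+0.5620) + (1/10)(1.0000+0.7330)
  = 0.0025 + 0.0078 + 0.0159 + 0.0268 + 0.0394 + 0.0565 + 0.0770 + 0.0999 + 0.1295 + 0.1733 = 0.6286
G = 1 − 0.6286 = 0.3714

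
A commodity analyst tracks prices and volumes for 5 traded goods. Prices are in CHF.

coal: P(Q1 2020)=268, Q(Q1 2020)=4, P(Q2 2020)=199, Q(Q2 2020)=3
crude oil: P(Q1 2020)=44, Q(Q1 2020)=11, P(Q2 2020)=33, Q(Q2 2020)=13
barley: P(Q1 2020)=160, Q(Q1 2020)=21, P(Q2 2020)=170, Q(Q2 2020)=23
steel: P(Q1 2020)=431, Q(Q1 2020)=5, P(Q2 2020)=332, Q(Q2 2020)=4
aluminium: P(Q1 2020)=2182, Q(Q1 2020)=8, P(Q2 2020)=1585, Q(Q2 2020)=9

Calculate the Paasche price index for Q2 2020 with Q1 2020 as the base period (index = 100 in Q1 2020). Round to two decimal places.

77.71

Paasche price index uses current-period quantities as weights.
ΣP(Q2 2020)·Q(Q2 2020) = 199×3 + 33×13 + 170×23 + 332×4 + 1585×9 = 597 + 429 + 3910 + 1328 + 14265 = 20529
ΣP(Q1 2020)·Q(Q2 2020) = 268×3 + 44×13 + 160×23 + 431×4 + 2182×9 = 804 + 572 + 3680 + 1724 + 19638 = 26418
Index = 20529 / 26418 × 100 = 77.7084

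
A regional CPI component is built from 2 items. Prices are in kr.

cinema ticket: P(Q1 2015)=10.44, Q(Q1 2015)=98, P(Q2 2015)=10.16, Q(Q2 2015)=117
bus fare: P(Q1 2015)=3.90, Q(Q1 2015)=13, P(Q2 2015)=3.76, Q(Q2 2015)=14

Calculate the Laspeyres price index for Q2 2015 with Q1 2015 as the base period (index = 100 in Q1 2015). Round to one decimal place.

Laspeyres price index uses base-period quantities as weights.
ΣP(Q2 2015)·Q(Q1 2015) = 10.16×98 + 3.76×13 = 995.68 + 48.88 = 1044.56
ΣP(Q1 2015)·Q(Q1 2015) = 10.44×98 + 3.90×13 = 1023.12 + 50.7 = 1073.82
Index = 1044.56 / 1073.82 × 100 = 97.2751

97.3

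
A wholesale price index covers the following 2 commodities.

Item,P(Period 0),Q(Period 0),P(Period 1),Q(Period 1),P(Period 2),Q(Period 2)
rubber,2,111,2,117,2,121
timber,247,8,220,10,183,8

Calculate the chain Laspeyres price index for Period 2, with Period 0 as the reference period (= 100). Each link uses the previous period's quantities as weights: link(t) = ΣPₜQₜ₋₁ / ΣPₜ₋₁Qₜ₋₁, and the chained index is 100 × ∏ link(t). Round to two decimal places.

76.47

Link Period 0→Period 1:
ΣP(Period 1)Q(Period 0) = 2×111 + 220×8 = 222 + 1760 = 1982
ΣP(Period 0)Q(Period 0) = 2×111 + 247×8 = 222 + 1976 = 2198
link = 1982/2198 = 0.901729
Link Period 1→Period 2:
ΣP(Period 2)Q(Period 1) = 2×117 + 183×10 = 234 + 1830 = 2064
ΣP(Period 1)Q(Period 1) = 2×117 + 220×10 = 234 + 2200 = 2434
link = 2064/2434 = 0.847987
Chained index = 100 × 0.901729 × 0.847987 = 76.4654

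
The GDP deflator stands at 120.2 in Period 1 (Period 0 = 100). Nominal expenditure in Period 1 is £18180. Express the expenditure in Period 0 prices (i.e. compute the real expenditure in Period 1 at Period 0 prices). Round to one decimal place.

Real = Nominal ÷ (Index/100) = 18180 ÷ (120.2/100)
     = 18180 ÷ 1.202 = 15124.7920

15124.8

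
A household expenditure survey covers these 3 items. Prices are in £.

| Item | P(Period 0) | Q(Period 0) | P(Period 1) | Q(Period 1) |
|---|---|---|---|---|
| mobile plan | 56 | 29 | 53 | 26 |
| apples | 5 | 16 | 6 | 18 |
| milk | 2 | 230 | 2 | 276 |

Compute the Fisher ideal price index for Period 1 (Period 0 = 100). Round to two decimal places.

Laspeyres component (base-period weights):
ΣP(Period 1)Q(Period 0) = 53×29 + 6×16 + 2×230 = 1537 + 96 + 460 = 2093
ΣP(Period 0)Q(Period 0) = 56×29 + 5×16 + 2×230 = 1624 + 80 + 460 = 2164
L = 2093 / 2164 × 100 = 96.7190
Paasche component (current-period weights):
ΣP(Period 1)Q(Period 1) = 53×26 + 6×18 + 2×276 = 1378 + 108 + 552 = 2038
ΣP(Period 0)Q(Period 1) = 56×26 + 5×18 + 2×276 = 1456 + 90 + 552 = 2098
P = 2038 / 2098 × 100 = 97.1401
Fisher = √(L × P) = √(96.7190 × 97.1401) = 96.9294

96.93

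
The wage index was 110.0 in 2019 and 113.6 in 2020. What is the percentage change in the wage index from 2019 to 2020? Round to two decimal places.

Change = (113.6 − 110.0) / 110.0 × 100
       = 3.6 / 110.0 × 100 = 3.2727%

3.27%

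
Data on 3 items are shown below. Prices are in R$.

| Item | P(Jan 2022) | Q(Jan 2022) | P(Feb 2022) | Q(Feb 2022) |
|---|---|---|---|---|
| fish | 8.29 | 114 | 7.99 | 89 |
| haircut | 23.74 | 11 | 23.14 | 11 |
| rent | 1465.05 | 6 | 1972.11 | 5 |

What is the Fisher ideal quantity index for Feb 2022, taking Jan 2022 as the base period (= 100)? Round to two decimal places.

83.28

Laspeyres component (base-period weights):
ΣP(Jan 2022)Q(Feb 2022) = 8.29×89 + 23.74×11 + 1465.05×5 = 737.81 + 261.14 + 7325.25 = 8324.2
ΣP(Jan 2022)Q(Jan 2022) = 8.29×114 + 23.74×11 + 1465.05×6 = 945.06 + 261.14 + 8790.3 = 9996.5
L = 8324.2 / 9996.5 × 100 = 83.2711
Paasche component (current-period weights):
ΣP(Feb 2022)Q(Feb 2022) = 7.99×89 + 23.14×11 + 1972.11×5 = 711.11 + 254.54 + 9860.55 = 10826.2
ΣP(Feb 2022)Q(Jan 2022) = 7.99×114 + 23.14×11 + 1972.11×6 = 910.86 + 254.54 + 11832.66 = 12998.06
P = 10826.2 / 12998.06 × 100 = 83.2909
Fisher = √(L × P) = √(83.2711 × 83.2909) = 83.2810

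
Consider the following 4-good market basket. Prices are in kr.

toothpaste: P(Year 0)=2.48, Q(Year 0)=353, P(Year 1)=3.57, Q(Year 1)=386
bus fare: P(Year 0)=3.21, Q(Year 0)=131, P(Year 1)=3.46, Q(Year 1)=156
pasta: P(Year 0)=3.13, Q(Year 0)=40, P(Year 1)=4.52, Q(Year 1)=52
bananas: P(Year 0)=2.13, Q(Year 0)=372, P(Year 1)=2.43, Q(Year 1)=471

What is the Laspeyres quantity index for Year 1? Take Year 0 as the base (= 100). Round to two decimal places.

118.55

Laspeyres quantity index uses base-period prices as weights.
ΣP(Year 0)·Q(Year 1) = 2.48×386 + 3.21×156 + 3.13×52 + 2.13×471 = 957.28 + 500.76 + 162.76 + 1003.23 = 2624.03
ΣP(Year 0)·Q(Year 0) = 2.48×353 + 3.21×131 + 3.13×40 + 2.13×372 = 875.44 + 420.51 + 125.2 + 792.36 = 2213.51
Index = 2624.03 / 2213.51 × 100 = 118.5461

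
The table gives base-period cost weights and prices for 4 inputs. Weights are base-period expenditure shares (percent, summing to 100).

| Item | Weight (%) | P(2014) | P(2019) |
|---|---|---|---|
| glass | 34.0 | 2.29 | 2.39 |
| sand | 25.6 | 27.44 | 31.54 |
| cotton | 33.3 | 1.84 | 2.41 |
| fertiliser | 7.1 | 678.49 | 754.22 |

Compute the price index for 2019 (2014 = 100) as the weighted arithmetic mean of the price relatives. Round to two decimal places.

116.42

glass: 34.0 × (2.39/2.29) = 34.0 × 1.043668 = 35.4847
sand: 25.6 × (31.54/27.44) = 25.6 × 1.149417 = 29.4251
cotton: 33.3 × (2.41/1.84) = 33.3 × 1.309783 = 43.6158
fertiliser: 7.1 × (754.22/678.49) = 7.1 × 1.111615 = 7.8925
Index = Σ wᵢ·(p₁ᵢ/p₀ᵢ) = 35.4847 + 29.4251 + 43.6158 + 7.8925 = 116.4180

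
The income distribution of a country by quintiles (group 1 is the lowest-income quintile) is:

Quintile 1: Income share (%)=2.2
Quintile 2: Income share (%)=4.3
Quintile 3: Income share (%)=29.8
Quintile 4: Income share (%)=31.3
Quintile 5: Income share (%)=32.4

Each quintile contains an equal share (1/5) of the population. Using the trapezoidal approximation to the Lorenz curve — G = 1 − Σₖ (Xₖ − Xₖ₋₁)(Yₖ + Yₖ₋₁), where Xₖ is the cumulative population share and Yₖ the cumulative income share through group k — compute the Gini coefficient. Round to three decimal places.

0.350

Cumulative income shares Yₖ: 0.0220, 0.0650, 0.3630, 0.6760, 1.0000
Σ (Xₖ−Xₖ₋₁)(Yₖ+Yₖ₋₁) = (1/5)(0.0220+0.0000) + (1/5)(0.0650+0.0220) + (1/5)(0.3630+0.0650) + (1/5)(0.6760+0.3630) + (1/5)(1.0000+0.6760)
  = 0.0044 + 0.0174 + 0.0856 + 0.2078 + 0.3352 = 0.6504
G = 1 − 0.6504 = 0.3496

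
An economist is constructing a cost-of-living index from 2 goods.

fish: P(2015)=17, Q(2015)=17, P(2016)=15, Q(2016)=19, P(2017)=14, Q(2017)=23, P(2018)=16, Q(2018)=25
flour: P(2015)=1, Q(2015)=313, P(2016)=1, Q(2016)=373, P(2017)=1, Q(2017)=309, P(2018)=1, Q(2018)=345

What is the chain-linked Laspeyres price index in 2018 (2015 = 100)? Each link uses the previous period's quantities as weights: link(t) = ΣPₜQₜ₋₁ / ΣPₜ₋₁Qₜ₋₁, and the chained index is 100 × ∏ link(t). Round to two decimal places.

98.31

Link 2015→2016:
ΣP(2016)Q(2015) = 15×17 + 1×313 = 255 + 313 = 568
ΣP(2015)Q(2015) = 17×17 + 1×313 = 289 + 313 = 602
link = 568/602 = 0.943522
Link 2016→2017:
ΣP(2017)Q(2016) = 14×19 + 1×373 = 266 + 373 = 639
ΣP(2016)Q(2016) = 15×19 + 1×373 = 285 + 373 = 658
link = 639/658 = 0.971125
Link 2017→2018:
ΣP(2018)Q(2017) = 16×23 + 1×309 = 368 + 309 = 677
ΣP(2017)Q(2017) = 14×23 + 1×309 = 322 + 309 = 631
link = 677/631 = 1.072900
Chained index = 100 × 0.943522 × 0.971125 × 1.072900 = 98.3074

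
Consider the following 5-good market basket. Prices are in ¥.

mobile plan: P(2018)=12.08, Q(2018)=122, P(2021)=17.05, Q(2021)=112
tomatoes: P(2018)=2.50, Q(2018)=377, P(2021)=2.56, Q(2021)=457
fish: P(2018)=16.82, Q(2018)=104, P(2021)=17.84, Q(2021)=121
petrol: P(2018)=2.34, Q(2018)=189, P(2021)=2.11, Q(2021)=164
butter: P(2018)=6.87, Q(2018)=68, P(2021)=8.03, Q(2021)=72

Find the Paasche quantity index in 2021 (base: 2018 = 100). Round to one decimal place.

105.4

Paasche quantity index uses current-period prices as weights.
ΣP(2021)·Q(2021) = 17.05×112 + 2.56×457 + 17.84×121 + 2.11×164 + 8.03×72 = 1909.6 + 1169.92 + 2158.64 + 346.04 + 578.16 = 6162.36
ΣP(2021)·Q(2018) = 17.05×122 + 2.56×377 + 17.84×104 + 2.11×189 + 8.03×68 = 2080.1 + 965.12 + 1855.36 + 398.79 + 546.04 = 5845.41
Index = 6162.36 / 5845.41 × 100 = 105.4222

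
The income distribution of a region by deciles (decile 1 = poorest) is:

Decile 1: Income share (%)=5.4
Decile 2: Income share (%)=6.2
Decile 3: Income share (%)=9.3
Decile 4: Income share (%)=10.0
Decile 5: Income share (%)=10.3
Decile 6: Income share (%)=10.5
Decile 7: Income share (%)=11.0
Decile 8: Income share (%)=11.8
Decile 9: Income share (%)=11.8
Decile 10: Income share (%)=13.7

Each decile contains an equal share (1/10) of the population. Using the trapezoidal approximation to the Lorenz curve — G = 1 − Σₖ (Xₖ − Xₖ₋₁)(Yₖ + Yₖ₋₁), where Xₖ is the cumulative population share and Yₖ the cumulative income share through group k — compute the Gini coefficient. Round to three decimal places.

Cumulative income shares Yₖ: 0.0540, 0.1160, 0.2090, 0.3090, 0.4120, 0.5170, 0.6270, 0.7450, 0.8630, 1.0000
Σ (Xₖ−Xₖ₋₁)(Yₖ+Yₖ₋₁) = (1/10)(0.0540+0.0000) + (1/10)(0.1160+0.0540) + (1/10)(0.2090+0.1160) + (1/10)(0.3090+0.2090) + (1/10)(0.4120+0.3090) + (1/10)(0.5170+0.4120) + (1/10)(0.6270+0.5170) + (1/10)(0.7450+0.6270) + (1/10)(0.8630+0.7450) + (1/10)(1.0000+0.8630)
  = 0.0054 + 0.0170 + 0.0325 + 0.0518 + 0.0721 + 0.0929 + 0.1144 + 0.1372 + 0.1608 + 0.1863 = 0.8704
G = 1 − 0.8704 = 0.1296

0.130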